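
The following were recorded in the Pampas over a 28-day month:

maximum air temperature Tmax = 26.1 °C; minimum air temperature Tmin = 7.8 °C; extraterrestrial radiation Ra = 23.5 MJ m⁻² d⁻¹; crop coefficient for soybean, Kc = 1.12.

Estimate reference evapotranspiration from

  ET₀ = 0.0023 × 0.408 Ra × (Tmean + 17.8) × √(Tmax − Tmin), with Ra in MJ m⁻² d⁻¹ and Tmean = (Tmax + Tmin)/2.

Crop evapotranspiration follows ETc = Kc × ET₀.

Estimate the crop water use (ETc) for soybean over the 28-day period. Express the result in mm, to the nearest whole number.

Tmean = (26.1 + 7.8)/2 = 16.95 °C
0.408 Ra = 0.408 × 23.5 = 9.5880 mm/d equivalent
ET₀ = 0.0023 × 9.5880 × (16.95 + 17.8) × √18.3 = 0.0023 × 9.5880 × 34.75 × 4.2778 = 3.2782 mm/d
ETc = Kc × ET₀ = 1.12 × 3.2782 = 3.6716 mm/d
Over 28 days: 3.6716 × 28 = 102.805 mm

103 mm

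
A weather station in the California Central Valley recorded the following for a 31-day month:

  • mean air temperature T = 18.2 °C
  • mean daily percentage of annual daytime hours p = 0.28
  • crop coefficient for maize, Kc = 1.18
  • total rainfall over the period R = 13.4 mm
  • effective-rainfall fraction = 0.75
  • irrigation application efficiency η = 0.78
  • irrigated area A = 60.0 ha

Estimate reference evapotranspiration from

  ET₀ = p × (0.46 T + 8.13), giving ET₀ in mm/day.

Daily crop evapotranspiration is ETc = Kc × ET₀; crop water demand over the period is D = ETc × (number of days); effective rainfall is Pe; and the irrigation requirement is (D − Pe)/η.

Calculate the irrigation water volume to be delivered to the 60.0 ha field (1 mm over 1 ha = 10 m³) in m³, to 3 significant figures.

ET₀ = 0.28 × (0.46 × 18.2 + 8.13) = 0.28 × 16.502 = 4.6206 mm/d
ETc = Kc × ET₀ = 1.18 × 4.6206 = 5.4523 mm/d
Crop demand D = ETc × 31 d = 5.4523 × 31 = 169.021 mm
Pe = 0.75 × 13.4 = 10.050 mm
D − Pe = 169.021 − 10.050 = 158.971 mm
Gross irrigation = 158.971 / 0.78 = 203.809 mm
Volume = 203.809 mm × 60.0 ha × 10 = 122285.4 m³

122000 m³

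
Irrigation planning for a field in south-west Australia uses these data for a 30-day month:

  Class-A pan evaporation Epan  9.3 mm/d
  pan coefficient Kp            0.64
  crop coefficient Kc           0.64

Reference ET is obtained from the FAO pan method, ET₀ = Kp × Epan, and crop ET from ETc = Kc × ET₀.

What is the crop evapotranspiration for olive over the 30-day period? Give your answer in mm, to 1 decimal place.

114.3 mm

ET₀ = 0.64 × 9.3 = 5.9520 mm/d
ETc = Kc × ET₀ = 0.64 × 5.9520 = 3.8093 mm/d
Over 30 days: 3.8093 × 30 = 114.279 mm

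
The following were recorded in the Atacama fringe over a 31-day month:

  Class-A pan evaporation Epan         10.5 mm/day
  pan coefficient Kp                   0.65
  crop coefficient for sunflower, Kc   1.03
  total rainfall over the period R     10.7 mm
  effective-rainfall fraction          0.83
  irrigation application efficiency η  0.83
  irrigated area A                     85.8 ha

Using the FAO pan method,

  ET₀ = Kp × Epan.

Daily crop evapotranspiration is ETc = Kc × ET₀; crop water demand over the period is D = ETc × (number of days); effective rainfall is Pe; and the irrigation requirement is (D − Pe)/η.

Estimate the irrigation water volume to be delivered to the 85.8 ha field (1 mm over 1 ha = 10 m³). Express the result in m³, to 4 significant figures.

216100 m³

ET₀ = 0.65 × 10.5 = 6.8250 mm/d
ETc = Kc × ET₀ = 1.03 × 6.8250 = 7.0298 mm/d
Crop demand D = ETc × 31 d = 7.0298 × 31 = 217.924 mm
Pe = 0.83 × 10.7 = 8.881 mm
D − Pe = 217.924 − 8.881 = 209.043 mm
Gross irrigation = 209.043 / 0.83 = 251.859 mm
Volume = 251.859 mm × 85.8 ha × 10 = 216095.0 m³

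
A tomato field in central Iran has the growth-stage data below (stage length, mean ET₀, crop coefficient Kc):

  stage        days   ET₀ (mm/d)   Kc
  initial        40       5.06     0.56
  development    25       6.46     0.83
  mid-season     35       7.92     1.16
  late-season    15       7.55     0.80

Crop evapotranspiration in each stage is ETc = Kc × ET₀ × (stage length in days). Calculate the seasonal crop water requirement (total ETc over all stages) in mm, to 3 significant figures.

initial: 0.56 × 5.06 × 40 = 113.34 mm
development: 0.83 × 6.46 × 25 = 134.05 mm
mid-season: 1.16 × 7.92 × 35 = 321.55 mm
late-season: 0.80 × 7.55 × 15 = 90.60 mm
Seasonal total = 659.54 mm

660 mm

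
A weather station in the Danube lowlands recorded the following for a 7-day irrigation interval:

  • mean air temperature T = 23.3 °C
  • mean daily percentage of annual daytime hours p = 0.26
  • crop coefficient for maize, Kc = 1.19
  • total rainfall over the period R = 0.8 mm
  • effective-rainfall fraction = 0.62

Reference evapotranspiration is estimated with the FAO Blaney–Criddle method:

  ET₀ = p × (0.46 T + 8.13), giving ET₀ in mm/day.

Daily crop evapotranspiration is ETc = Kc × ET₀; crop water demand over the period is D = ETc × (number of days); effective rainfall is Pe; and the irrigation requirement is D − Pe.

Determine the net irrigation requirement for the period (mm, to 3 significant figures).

ET₀ = 0.26 × (0.46 × 23.3 + 8.13) = 0.26 × 18.848 = 4.9005 mm/d
ETc = Kc × ET₀ = 1.19 × 4.9005 = 5.8316 mm/d
Crop demand D = ETc × 7 d = 5.8316 × 7 = 40.821 mm
Pe = 0.62 × 0.8 = 0.496 mm
D − Pe = 40.821 − 0.496 = 40.325 mm

40.3 mm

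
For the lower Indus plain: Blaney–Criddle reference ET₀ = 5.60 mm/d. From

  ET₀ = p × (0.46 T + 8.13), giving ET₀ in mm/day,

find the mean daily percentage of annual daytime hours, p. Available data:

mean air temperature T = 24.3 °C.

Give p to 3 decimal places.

0.290

p = ET₀ / (0.46 T + 8.13) = 5.60 / (0.46 × 24.3 + 8.13) = 5.60 / 19.308 = 0.2900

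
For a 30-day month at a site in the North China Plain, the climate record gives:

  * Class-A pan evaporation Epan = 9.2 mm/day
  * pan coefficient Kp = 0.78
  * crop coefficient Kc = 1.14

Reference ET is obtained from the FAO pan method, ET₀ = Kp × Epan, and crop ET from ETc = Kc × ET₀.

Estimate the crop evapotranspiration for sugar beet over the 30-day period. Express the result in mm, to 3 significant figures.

245 mm

ET₀ = 0.78 × 9.2 = 7.1760 mm/d
ETc = Kc × ET₀ = 1.14 × 7.1760 = 8.1806 mm/d
Over 30 days: 8.1806 × 30 = 245.418 mm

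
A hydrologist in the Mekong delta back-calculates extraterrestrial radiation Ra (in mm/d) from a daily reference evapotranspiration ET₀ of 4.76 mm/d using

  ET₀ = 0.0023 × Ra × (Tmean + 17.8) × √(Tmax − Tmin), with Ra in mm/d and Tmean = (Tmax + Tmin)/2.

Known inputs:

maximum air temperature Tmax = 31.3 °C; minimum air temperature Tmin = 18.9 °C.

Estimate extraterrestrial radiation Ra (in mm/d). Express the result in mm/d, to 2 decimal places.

13.70 mm/d

Tmean = 25.10 °C; √ΔT = 3.5214
Ra = ET₀ / [0.0023 × (Tmean+17.8) × √ΔT] = 4.76 / (0.0023 × 42.90 × 3.5214) = 13.700 mm/d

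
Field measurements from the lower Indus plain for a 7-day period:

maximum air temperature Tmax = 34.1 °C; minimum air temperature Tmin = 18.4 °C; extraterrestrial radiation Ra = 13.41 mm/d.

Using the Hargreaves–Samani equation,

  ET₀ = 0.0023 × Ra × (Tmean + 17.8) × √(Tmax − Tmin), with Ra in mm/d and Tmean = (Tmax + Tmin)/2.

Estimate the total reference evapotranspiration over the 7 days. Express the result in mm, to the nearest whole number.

38 mm

Tmean = (34.1 + 18.4)/2 = 26.25 °C
ET₀ = 0.0023 × 13.41 × (26.25 + 17.8) × √15.7 = 0.0023 × 13.41 × 44.05 × 3.9623 = 5.3833 mm/d
Over 7 days: 5.3833 × 7 = 37.683 mm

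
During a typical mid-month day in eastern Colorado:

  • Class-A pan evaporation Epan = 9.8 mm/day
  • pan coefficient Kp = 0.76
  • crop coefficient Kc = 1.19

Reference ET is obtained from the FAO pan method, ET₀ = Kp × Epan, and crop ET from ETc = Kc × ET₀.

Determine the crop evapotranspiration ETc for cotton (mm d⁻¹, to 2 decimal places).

8.86 mm d⁻¹

ET₀ = 0.76 × 9.8 = 7.4480 mm/d
ETc = Kc × ET₀ = 1.19 × 7.4480 = 8.8631 mm/d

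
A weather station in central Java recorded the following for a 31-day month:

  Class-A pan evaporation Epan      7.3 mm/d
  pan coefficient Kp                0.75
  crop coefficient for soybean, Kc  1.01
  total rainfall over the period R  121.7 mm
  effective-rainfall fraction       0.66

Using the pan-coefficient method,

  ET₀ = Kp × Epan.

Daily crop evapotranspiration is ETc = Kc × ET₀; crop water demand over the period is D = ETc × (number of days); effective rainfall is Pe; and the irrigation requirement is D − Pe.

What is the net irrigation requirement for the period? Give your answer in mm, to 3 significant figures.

ET₀ = 0.75 × 7.3 = 5.4750 mm/d
ETc = Kc × ET₀ = 1.01 × 5.4750 = 5.5298 mm/d
Crop demand D = ETc × 31 d = 5.5298 × 31 = 171.424 mm
Pe = 0.66 × 121.7 = 80.322 mm
D − Pe = 171.424 − 80.322 = 91.102 mm

91.1 mm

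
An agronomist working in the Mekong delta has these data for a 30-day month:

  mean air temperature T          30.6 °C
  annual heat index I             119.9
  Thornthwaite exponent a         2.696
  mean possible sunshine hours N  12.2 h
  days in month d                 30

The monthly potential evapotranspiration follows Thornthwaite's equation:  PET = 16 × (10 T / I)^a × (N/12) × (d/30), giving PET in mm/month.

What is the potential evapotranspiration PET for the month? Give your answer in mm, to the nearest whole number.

203 mm

10T/I = 10 × 30.6 / 119.9 = 2.5521
(10T/I)^a = 2.5521^2.696 = 12.5025
Uncorrected PET = 16 × 12.5025 = 200.040 mm
Correction = (N/12)(d/30) = (12.2/12)(30/30) = 1.0167
PET = 200.040 × 1.0167 = 203.381 mm/month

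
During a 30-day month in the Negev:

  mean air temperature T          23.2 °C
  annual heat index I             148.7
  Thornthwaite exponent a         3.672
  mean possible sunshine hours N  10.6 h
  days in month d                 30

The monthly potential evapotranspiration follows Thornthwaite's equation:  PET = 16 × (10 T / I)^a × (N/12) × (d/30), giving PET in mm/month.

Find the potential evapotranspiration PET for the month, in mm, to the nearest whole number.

10T/I = 10 × 23.2 / 148.7 = 1.5602
(10T/I)^a = 1.5602^3.672 = 5.1210
Uncorrected PET = 16 × 5.1210 = 81.936 mm
Correction = (N/12)(d/30) = (10.6/12)(30/30) = 0.8833
PET = 81.936 × 0.8833 = 72.374 mm/month

72 mm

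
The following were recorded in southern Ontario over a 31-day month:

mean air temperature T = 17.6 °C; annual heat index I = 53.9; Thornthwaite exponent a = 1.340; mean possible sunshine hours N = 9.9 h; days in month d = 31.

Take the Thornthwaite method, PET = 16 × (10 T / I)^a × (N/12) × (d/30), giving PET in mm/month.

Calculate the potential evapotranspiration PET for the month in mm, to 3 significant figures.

66.6 mm

10T/I = 10 × 17.6 / 53.9 = 3.2653
(10T/I)^a = 3.2653^1.340 = 4.8827
Uncorrected PET = 16 × 4.8827 = 78.123 mm
Correction = (N/12)(d/30) = (9.9/12)(31/30) = 0.8525
PET = 78.123 × 0.8525 = 66.600 mm/month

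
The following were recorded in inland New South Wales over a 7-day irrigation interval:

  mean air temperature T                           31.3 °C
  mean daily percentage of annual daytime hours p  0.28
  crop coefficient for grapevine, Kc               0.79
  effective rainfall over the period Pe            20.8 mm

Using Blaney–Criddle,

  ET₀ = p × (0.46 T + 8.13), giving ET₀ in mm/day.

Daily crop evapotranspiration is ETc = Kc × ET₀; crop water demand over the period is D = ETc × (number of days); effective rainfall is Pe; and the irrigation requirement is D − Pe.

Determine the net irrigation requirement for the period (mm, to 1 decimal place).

14.1 mm

ET₀ = 0.28 × (0.46 × 31.3 + 8.13) = 0.28 × 22.528 = 6.3078 mm/d
ETc = Kc × ET₀ = 0.79 × 6.3078 = 4.9832 mm/d
Crop demand D = ETc × 7 d = 4.9832 × 7 = 34.882 mm
D − Pe = 34.882 − 20.8 = 14.082 mm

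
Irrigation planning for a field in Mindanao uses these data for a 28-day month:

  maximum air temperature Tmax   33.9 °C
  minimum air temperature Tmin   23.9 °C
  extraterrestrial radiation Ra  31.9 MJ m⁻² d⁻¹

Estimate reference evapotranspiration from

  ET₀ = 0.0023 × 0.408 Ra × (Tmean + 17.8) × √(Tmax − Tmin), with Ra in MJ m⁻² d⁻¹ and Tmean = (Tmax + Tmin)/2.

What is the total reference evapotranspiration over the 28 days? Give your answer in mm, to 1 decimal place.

Tmean = (33.9 + 23.9)/2 = 28.90 °C
0.408 Ra = 0.408 × 31.9 = 13.0152 mm/d equivalent
ET₀ = 0.0023 × 13.0152 × (28.90 + 17.8) × √10.0 = 0.0023 × 13.0152 × 46.70 × 3.1623 = 4.4208 mm/d
Over 28 days: 4.4208 × 28 = 123.782 mm

123.8 mm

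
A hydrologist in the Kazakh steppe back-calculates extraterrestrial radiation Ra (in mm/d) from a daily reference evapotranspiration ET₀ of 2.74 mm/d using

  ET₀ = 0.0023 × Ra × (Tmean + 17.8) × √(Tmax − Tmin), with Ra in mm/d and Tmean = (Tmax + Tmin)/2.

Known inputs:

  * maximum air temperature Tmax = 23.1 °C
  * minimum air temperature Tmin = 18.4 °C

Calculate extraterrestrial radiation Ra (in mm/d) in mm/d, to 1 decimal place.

Tmean = 20.75 °C; √ΔT = 2.1679
Ra = ET₀ / [0.0023 × (Tmean+17.8) × √ΔT] = 2.74 / (0.0023 × 38.55 × 2.1679) = 14.255 mm/d

14.3 mm/d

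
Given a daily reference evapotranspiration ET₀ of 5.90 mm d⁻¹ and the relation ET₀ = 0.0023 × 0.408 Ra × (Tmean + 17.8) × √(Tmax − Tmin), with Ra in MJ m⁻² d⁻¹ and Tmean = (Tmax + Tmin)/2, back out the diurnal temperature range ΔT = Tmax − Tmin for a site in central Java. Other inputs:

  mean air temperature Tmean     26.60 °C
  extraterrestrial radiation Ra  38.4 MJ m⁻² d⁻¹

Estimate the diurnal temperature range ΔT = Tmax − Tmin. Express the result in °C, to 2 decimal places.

√ΔT = ET₀ / [0.0023 × 0.408 × Ra × (Tmean+17.8)] = 5.90 / (0.0023 × 15.6672 × 44.40) = 3.6877
ΔT = 3.6877² = 13.599 °C

13.60 °C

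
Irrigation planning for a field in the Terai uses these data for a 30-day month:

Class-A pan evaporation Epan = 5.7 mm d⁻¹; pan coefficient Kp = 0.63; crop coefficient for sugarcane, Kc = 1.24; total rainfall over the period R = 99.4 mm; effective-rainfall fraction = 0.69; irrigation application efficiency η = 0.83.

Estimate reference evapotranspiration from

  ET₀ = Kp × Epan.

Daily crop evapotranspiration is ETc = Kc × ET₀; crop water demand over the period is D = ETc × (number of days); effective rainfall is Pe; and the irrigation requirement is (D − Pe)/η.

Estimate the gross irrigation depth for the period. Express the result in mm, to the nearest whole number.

78 mm

ET₀ = 0.63 × 5.7 = 3.5910 mm/d
ETc = Kc × ET₀ = 1.24 × 3.5910 = 4.4528 mm/d
Crop demand D = ETc × 30 d = 4.4528 × 30 = 133.584 mm
Pe = 0.69 × 99.4 = 68.586 mm
D − Pe = 133.584 − 68.586 = 64.998 mm
Gross irrigation = 64.998 / 0.83 = 78.311 mm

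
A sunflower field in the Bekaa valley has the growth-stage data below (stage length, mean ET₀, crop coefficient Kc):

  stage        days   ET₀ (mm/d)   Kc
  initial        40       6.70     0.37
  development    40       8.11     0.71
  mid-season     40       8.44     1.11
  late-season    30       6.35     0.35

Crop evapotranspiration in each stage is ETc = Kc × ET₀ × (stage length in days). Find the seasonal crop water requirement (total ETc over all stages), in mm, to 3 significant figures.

771 mm

initial: 0.37 × 6.70 × 40 = 99.16 mm
development: 0.71 × 8.11 × 40 = 230.32 mm
mid-season: 1.11 × 8.44 × 40 = 374.74 mm
late-season: 0.35 × 6.35 × 30 = 66.68 mm
Seasonal total = 770.90 mm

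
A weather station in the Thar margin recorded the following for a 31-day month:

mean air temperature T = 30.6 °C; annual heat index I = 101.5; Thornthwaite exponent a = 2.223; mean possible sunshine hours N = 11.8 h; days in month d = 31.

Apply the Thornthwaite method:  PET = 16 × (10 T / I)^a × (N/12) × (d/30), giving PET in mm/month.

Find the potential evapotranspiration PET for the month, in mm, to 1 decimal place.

189.0 mm

10T/I = 10 × 30.6 / 101.5 = 3.0148
(10T/I)^a = 3.0148^2.223 = 11.6250
Uncorrected PET = 16 × 11.6250 = 186.000 mm
Correction = (N/12)(d/30) = (11.8/12)(31/30) = 1.0161
PET = 186.000 × 1.0161 = 188.995 mm/month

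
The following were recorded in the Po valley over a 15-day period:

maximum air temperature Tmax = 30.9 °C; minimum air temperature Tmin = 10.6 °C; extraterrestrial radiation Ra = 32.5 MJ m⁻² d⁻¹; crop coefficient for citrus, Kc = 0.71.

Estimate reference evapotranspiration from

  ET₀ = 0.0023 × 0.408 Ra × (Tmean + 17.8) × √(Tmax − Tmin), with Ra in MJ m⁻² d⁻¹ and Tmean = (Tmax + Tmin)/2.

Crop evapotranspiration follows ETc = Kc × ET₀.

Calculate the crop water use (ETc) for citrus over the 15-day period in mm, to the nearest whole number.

Tmean = (30.9 + 10.6)/2 = 20.75 °C
0.408 Ra = 0.408 × 32.5 = 13.2600 mm/d equivalent
ET₀ = 0.0023 × 13.2600 × (20.75 + 17.8) × √20.3 = 0.0023 × 13.2600 × 38.55 × 4.5056 = 5.2972 mm/d
ETc = Kc × ET₀ = 0.71 × 5.2972 = 3.7610 mm/d
Over 15 days: 3.7610 × 15 = 56.415 mm

56 mm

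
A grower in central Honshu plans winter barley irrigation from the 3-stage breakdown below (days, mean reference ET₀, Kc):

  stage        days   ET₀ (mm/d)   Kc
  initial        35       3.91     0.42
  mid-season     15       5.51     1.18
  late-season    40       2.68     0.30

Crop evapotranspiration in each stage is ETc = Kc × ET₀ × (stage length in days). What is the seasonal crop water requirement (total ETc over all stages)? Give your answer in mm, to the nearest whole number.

initial: 0.42 × 3.91 × 35 = 57.48 mm
mid-season: 1.18 × 5.51 × 15 = 97.53 mm
late-season: 0.30 × 2.68 × 40 = 32.16 mm
Seasonal total = 187.17 mm

187 mm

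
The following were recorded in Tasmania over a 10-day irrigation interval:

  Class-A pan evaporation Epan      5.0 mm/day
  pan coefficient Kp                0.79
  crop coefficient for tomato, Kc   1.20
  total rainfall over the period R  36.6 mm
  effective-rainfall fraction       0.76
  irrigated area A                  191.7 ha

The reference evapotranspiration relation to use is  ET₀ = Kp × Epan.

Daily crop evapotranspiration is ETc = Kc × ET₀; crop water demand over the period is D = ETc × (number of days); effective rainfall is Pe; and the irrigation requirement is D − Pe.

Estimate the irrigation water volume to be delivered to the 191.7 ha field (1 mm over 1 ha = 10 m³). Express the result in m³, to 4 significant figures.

ET₀ = 0.79 × 5.0 = 3.9500 mm/d
ETc = Kc × ET₀ = 1.20 × 3.9500 = 4.7400 mm/d
Crop demand D = ETc × 10 d = 4.7400 × 10 = 47.400 mm
Pe = 0.76 × 36.6 = 27.816 mm
D − Pe = 47.400 − 27.816 = 19.584 mm
Volume = 19.584 mm × 191.7 ha × 10 = 37542.5 m³

37540 m³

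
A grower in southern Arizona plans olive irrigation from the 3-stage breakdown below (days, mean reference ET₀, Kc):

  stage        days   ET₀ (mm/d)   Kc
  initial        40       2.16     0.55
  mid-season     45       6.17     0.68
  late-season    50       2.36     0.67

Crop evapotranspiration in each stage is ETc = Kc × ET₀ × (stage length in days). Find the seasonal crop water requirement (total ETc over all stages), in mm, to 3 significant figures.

initial: 0.55 × 2.16 × 40 = 47.52 mm
mid-season: 0.68 × 6.17 × 45 = 188.80 mm
late-season: 0.67 × 2.36 × 50 = 79.06 mm
Seasonal total = 315.38 mm

315 mm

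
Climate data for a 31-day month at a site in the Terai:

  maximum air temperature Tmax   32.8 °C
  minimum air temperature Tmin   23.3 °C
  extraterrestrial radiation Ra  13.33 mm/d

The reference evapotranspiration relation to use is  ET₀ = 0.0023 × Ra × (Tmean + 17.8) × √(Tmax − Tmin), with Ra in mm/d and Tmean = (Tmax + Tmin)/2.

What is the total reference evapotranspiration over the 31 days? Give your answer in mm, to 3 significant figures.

Tmean = (32.8 + 23.3)/2 = 28.05 °C
ET₀ = 0.0023 × 13.33 × (28.05 + 17.8) × √9.5 = 0.0023 × 13.33 × 45.85 × 3.0822 = 4.3327 mm/d
Over 31 days: 4.3327 × 31 = 134.314 mm

134 mm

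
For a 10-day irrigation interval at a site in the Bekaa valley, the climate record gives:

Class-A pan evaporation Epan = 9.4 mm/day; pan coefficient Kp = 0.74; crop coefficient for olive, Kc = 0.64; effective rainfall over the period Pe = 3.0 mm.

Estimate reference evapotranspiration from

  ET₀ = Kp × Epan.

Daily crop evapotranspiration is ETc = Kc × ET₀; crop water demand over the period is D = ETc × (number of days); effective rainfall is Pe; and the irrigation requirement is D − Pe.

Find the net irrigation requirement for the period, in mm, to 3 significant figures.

ET₀ = 0.74 × 9.4 = 6.9560 mm/d
ETc = Kc × ET₀ = 0.64 × 6.9560 = 4.4518 mm/d
Crop demand D = ETc × 10 d = 4.4518 × 10 = 44.518 mm
D − Pe = 44.518 − 3.0 = 41.518 mm

41.5 mm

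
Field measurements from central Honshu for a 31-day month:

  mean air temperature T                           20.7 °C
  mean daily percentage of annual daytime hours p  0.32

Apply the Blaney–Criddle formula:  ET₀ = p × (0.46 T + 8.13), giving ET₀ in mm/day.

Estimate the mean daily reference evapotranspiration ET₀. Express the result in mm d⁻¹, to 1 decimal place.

ET₀ = 0.32 × (0.46 × 20.7 + 8.13) = 0.32 × 17.652 = 5.6486 mm/d

5.6 mm d⁻¹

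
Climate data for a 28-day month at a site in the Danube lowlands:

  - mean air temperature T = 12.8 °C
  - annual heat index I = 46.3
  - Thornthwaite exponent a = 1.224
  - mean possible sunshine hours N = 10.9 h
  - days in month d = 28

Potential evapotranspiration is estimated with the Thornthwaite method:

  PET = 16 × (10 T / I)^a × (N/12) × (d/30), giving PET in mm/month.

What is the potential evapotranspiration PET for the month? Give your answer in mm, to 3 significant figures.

10T/I = 10 × 12.8 / 46.3 = 2.7646
(10T/I)^a = 2.7646^1.224 = 3.4718
Uncorrected PET = 16 × 3.4718 = 55.549 mm
Correction = (N/12)(d/30) = (10.9/12)(28/30) = 0.8478
PET = 55.549 × 0.8478 = 47.094 mm/month

47.1 mm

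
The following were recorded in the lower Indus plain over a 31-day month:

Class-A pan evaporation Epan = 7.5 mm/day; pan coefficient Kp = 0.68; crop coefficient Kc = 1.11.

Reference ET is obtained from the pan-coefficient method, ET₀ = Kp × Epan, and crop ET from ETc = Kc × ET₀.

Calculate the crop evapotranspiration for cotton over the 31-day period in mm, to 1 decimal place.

ET₀ = 0.68 × 7.5 = 5.1000 mm/d
ETc = Kc × ET₀ = 1.11 × 5.1000 = 5.6610 mm/d
Over 31 days: 5.6610 × 31 = 175.491 mm

175.5 mm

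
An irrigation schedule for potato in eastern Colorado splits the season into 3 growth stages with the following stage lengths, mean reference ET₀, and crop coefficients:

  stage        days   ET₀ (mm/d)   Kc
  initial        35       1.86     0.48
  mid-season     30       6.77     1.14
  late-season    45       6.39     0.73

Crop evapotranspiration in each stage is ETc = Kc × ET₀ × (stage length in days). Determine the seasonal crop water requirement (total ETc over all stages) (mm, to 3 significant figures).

initial: 0.48 × 1.86 × 35 = 31.25 mm
mid-season: 1.14 × 6.77 × 30 = 231.53 mm
late-season: 0.73 × 6.39 × 45 = 209.91 mm
Seasonal total = 472.69 mm

473 mm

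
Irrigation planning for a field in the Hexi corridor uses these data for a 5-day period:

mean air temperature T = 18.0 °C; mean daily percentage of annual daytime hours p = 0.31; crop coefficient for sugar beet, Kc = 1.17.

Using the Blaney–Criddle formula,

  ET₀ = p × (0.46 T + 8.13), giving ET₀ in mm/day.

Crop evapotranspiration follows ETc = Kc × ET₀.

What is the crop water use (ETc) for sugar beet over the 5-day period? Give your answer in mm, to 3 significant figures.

29.8 mm

ET₀ = 0.31 × (0.46 × 18.0 + 8.13) = 0.31 × 16.410 = 5.0871 mm/d
ETc = Kc × ET₀ = 1.17 × 5.0871 = 5.9519 mm/d
Over 5 days: 5.9519 × 5 = 29.760 mm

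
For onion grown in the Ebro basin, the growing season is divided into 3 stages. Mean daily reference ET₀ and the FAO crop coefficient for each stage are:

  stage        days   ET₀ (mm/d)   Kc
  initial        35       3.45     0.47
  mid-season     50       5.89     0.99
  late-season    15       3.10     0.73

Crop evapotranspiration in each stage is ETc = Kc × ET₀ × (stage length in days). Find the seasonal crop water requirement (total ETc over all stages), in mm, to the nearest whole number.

initial: 0.47 × 3.45 × 35 = 56.75 mm
mid-season: 0.99 × 5.89 × 50 = 291.56 mm
late-season: 0.73 × 3.10 × 15 = 33.95 mm
Seasonal total = 382.26 mm

382 mm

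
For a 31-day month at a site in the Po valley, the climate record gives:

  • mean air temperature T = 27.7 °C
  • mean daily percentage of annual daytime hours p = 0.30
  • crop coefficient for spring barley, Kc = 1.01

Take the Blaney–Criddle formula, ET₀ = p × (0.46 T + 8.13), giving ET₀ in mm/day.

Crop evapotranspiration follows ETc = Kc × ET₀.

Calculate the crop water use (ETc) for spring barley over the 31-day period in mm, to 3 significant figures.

ET₀ = 0.30 × (0.46 × 27.7 + 8.13) = 0.30 × 20.872 = 6.2616 mm/d
ETc = Kc × ET₀ = 1.01 × 6.2616 = 6.3242 mm/d
Over 31 days: 6.3242 × 31 = 196.050 mm

196 mm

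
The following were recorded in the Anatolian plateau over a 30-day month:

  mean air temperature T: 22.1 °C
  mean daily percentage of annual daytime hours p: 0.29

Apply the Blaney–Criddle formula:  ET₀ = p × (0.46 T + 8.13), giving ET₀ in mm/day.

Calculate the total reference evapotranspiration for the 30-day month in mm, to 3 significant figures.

ET₀ = 0.29 × (0.46 × 22.1 + 8.13) = 0.29 × 18.296 = 5.3058 mm/d
Monthly total = 5.3058 × 30 = 159.174 mm

159 mm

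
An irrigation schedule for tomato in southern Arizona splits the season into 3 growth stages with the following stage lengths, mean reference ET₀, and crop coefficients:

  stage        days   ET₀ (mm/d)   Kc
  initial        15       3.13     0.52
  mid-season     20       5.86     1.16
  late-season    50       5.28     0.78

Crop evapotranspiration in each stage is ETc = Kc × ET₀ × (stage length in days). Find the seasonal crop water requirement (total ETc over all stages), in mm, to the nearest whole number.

initial: 0.52 × 3.13 × 15 = 24.41 mm
mid-season: 1.16 × 5.86 × 20 = 135.95 mm
late-season: 0.78 × 5.28 × 50 = 205.92 mm
Seasonal total = 366.28 mm

366 mm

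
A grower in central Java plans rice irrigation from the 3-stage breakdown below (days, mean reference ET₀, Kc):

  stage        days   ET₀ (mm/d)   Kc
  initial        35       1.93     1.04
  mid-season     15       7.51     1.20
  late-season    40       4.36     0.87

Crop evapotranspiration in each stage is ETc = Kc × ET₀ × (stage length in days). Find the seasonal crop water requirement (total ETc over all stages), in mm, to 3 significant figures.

initial: 1.04 × 1.93 × 35 = 70.25 mm
mid-season: 1.20 × 7.51 × 15 = 135.18 mm
late-season: 0.87 × 4.36 × 40 = 151.73 mm
Seasonal total = 357.16 mm

357 mm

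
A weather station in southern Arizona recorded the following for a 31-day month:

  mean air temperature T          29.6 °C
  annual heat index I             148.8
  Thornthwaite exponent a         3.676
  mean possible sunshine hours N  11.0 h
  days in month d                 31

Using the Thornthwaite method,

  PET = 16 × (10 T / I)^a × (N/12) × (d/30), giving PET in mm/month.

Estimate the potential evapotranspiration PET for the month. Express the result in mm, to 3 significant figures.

190 mm

10T/I = 10 × 29.6 / 148.8 = 1.9892
(10T/I)^a = 1.9892^3.676 = 12.5297
Uncorrected PET = 16 × 12.5297 = 200.475 mm
Correction = (N/12)(d/30) = (11.0/12)(31/30) = 0.9472
PET = 200.475 × 0.9472 = 189.890 mm/month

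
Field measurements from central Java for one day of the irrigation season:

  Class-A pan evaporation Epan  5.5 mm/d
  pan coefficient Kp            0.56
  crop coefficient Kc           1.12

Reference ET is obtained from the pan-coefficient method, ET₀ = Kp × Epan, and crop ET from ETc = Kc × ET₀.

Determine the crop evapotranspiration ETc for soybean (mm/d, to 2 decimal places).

ET₀ = 0.56 × 5.5 = 3.0800 mm/d
ETc = Kc × ET₀ = 1.12 × 3.0800 = 3.4496 mm/d

3.45 mm/d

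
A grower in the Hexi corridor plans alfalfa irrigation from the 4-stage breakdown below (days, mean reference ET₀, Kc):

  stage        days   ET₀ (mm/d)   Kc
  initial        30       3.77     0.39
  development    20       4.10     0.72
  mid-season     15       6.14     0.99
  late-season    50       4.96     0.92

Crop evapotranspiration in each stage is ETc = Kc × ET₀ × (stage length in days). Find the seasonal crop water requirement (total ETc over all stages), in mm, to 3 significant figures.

initial: 0.39 × 3.77 × 30 = 44.11 mm
development: 0.72 × 4.10 × 20 = 59.04 mm
mid-season: 0.99 × 6.14 × 15 = 91.18 mm
late-season: 0.92 × 4.96 × 50 = 228.16 mm
Seasonal total = 422.49 mm

422 mm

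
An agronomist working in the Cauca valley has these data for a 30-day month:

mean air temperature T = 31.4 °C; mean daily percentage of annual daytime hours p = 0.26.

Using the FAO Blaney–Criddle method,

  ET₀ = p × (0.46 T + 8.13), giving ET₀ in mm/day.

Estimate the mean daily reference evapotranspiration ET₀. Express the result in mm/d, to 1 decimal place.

5.9 mm/d

ET₀ = 0.26 × (0.46 × 31.4 + 8.13) = 0.26 × 22.574 = 5.8692 mm/d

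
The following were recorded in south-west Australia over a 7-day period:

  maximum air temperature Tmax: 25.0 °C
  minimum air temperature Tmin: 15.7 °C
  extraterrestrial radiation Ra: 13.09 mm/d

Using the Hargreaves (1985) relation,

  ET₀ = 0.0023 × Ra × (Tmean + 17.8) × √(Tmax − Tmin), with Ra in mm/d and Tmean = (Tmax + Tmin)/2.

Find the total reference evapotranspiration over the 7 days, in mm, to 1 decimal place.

Tmean = (25.0 + 15.7)/2 = 20.35 °C
ET₀ = 0.0023 × 13.09 × (20.35 + 17.8) × √9.3 = 0.0023 × 13.09 × 38.15 × 3.0496 = 3.5027 mm/d
Over 7 days: 3.5027 × 7 = 24.519 mm

24.5 mm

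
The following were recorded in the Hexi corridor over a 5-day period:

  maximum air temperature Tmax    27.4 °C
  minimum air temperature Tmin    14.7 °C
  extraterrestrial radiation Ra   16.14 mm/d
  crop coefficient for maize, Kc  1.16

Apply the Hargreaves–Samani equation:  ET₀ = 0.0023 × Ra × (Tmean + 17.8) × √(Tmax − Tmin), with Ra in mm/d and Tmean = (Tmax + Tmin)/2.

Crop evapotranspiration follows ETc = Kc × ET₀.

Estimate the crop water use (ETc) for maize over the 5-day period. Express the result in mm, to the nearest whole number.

Tmean = (27.4 + 14.7)/2 = 21.05 °C
ET₀ = 0.0023 × 16.14 × (21.05 + 17.8) × √12.7 = 0.0023 × 16.14 × 38.85 × 3.5637 = 5.1395 mm/d
ETc = Kc × ET₀ = 1.16 × 5.1395 = 5.9618 mm/d
Over 5 days: 5.9618 × 5 = 29.809 mm

30 mm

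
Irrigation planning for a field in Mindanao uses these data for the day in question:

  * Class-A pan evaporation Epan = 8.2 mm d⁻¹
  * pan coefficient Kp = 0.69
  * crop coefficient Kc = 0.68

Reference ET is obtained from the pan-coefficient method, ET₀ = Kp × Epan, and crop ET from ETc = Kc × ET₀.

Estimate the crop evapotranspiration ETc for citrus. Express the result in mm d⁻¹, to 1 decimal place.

3.8 mm d⁻¹

ET₀ = 0.69 × 8.2 = 5.6580 mm/d
ETc = Kc × ET₀ = 0.68 × 5.6580 = 3.8474 mm/d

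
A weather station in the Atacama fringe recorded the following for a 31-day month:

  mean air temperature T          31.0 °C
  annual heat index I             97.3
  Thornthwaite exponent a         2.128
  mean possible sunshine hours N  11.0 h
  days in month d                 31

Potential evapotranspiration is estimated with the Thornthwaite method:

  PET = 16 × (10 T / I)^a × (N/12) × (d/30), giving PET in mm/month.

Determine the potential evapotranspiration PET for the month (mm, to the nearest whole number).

10T/I = 10 × 31.0 / 97.3 = 3.1860
(10T/I)^a = 3.1860^2.128 = 11.7735
Uncorrected PET = 16 × 11.7735 = 188.376 mm
Correction = (N/12)(d/30) = (11.0/12)(31/30) = 0.9472
PET = 188.376 × 0.9472 = 178.430 mm/month

178 mm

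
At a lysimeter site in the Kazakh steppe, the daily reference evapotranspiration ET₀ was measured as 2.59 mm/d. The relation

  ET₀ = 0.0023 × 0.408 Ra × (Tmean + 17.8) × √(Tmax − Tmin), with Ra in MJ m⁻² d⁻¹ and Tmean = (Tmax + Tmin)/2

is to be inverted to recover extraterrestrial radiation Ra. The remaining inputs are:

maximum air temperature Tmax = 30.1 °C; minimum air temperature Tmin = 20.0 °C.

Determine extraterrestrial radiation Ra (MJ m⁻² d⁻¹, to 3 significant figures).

Tmean = (30.1+20.0)/2 = 25.05 °C; ΔT = 10.1
Ra = ET₀ / [0.0023 × 0.408 × (Tmean+17.8) × √ΔT]
   = 2.59 / (0.0023 × 0.408 × 42.85 × 3.1780) = 20.268 MJ m⁻² d⁻¹

20.3 MJ m⁻² d⁻¹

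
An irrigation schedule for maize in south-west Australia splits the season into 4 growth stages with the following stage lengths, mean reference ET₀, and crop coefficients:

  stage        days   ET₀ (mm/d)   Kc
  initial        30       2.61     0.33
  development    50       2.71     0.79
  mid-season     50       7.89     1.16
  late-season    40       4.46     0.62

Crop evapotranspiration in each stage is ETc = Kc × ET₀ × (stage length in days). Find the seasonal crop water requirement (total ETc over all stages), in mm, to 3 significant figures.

initial: 0.33 × 2.61 × 30 = 25.84 mm
development: 0.79 × 2.71 × 50 = 107.05 mm
mid-season: 1.16 × 7.89 × 50 = 457.62 mm
late-season: 0.62 × 4.46 × 40 = 110.61 mm
Seasonal total = 701.12 mm

701 mm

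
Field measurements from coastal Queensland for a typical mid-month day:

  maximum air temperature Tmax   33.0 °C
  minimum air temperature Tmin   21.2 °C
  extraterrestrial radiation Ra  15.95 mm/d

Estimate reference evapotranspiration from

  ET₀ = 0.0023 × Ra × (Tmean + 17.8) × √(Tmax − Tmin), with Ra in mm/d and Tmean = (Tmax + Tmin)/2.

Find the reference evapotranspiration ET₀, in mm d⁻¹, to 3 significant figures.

5.66 mm d⁻¹

Tmean = (33.0 + 21.2)/2 = 27.10 °C
ET₀ = 0.0023 × 15.95 × (27.10 + 17.8) × √11.8 = 0.0023 × 15.95 × 44.90 × 3.4351 = 5.6581 mm/d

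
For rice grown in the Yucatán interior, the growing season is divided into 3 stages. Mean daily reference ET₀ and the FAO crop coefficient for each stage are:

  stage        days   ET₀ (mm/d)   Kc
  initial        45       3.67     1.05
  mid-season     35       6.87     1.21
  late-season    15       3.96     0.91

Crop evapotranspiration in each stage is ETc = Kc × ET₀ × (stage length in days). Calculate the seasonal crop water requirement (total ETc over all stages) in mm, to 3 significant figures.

initial: 1.05 × 3.67 × 45 = 173.41 mm
mid-season: 1.21 × 6.87 × 35 = 290.94 mm
late-season: 0.91 × 3.96 × 15 = 54.05 mm
Seasonal total = 518.40 mm

518 mm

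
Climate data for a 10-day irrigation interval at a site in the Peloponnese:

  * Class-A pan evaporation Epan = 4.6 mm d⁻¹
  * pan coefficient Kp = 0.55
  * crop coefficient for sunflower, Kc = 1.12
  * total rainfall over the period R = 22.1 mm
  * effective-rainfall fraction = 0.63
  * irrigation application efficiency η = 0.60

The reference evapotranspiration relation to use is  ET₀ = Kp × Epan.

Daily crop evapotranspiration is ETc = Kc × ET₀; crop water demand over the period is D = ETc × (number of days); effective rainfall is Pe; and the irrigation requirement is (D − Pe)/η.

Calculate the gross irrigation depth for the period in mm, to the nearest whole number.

ET₀ = 0.55 × 4.6 = 2.5300 mm/d
ETc = Kc × ET₀ = 1.12 × 2.5300 = 2.8336 mm/d
Crop demand D = ETc × 10 d = 2.8336 × 10 = 28.336 mm
Pe = 0.63 × 22.1 = 13.923 mm
D − Pe = 28.336 − 13.923 = 14.413 mm
Gross irrigation = 14.413 / 0.60 = 24.022 mm

24 mm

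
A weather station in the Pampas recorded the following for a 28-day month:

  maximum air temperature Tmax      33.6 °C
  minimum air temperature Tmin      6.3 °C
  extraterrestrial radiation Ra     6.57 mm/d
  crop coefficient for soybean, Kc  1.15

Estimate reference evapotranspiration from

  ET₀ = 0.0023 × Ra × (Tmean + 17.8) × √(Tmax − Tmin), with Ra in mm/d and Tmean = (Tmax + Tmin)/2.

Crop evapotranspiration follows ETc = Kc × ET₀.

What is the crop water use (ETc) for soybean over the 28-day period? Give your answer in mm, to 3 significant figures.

96.0 mm

Tmean = (33.6 + 6.3)/2 = 19.95 °C
ET₀ = 0.0023 × 6.57 × (19.95 + 17.8) × √27.3 = 0.0023 × 6.57 × 37.75 × 5.2249 = 2.9805 mm/d
ETc = Kc × ET₀ = 1.15 × 2.9805 = 3.4276 mm/d
Over 28 days: 3.4276 × 28 = 95.973 mm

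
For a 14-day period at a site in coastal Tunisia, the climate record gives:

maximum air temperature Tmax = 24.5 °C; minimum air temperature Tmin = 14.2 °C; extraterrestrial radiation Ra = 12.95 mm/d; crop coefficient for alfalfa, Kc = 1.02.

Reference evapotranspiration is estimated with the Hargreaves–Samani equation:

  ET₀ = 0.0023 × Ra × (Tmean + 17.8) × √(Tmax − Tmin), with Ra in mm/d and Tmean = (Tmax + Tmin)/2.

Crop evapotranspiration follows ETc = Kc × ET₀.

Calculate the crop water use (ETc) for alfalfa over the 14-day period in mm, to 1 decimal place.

50.7 mm

Tmean = (24.5 + 14.2)/2 = 19.35 °C
ET₀ = 0.0023 × 12.95 × (19.35 + 17.8) × √10.3 = 0.0023 × 12.95 × 37.15 × 3.2094 = 3.5512 mm/d
ETc = Kc × ET₀ = 1.02 × 3.5512 = 3.6222 mm/d
Over 14 days: 3.6222 × 14 = 50.711 mm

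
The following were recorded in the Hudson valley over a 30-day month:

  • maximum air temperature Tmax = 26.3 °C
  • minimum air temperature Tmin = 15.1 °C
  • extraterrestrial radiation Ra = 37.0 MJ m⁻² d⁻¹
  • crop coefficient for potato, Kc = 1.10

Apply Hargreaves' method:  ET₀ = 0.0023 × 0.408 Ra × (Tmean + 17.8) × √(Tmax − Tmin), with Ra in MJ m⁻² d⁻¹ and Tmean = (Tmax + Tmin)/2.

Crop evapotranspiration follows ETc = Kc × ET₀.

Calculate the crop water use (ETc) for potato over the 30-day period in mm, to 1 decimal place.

147.6 mm

Tmean = (26.3 + 15.1)/2 = 20.70 °C
0.408 Ra = 0.408 × 37.0 = 15.0960 mm/d equivalent
ET₀ = 0.0023 × 15.0960 × (20.70 + 17.8) × √11.2 = 0.0023 × 15.0960 × 38.50 × 3.3466 = 4.4736 mm/d
ETc = Kc × ET₀ = 1.10 × 4.4736 = 4.9210 mm/d
Over 30 days: 4.9210 × 30 = 147.630 mm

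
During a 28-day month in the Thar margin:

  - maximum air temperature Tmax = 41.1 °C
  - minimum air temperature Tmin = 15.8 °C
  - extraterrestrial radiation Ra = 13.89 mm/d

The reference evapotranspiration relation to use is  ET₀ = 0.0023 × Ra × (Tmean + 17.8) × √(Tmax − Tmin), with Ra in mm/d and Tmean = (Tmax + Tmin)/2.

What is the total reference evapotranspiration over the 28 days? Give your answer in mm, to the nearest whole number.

Tmean = (41.1 + 15.8)/2 = 28.45 °C
ET₀ = 0.0023 × 13.89 × (28.45 + 17.8) × √25.3 = 0.0023 × 13.89 × 46.25 × 5.0299 = 7.4319 mm/d
Over 28 days: 7.4319 × 28 = 208.093 mm

208 mm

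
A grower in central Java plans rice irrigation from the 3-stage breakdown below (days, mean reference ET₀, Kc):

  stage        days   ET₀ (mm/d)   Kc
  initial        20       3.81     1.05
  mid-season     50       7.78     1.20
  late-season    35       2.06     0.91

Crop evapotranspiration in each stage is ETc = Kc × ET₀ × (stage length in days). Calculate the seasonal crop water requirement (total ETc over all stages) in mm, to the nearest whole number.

initial: 1.05 × 3.81 × 20 = 80.01 mm
mid-season: 1.20 × 7.78 × 50 = 466.80 mm
late-season: 0.91 × 2.06 × 35 = 65.61 mm
Seasonal total = 612.42 mm

612 mm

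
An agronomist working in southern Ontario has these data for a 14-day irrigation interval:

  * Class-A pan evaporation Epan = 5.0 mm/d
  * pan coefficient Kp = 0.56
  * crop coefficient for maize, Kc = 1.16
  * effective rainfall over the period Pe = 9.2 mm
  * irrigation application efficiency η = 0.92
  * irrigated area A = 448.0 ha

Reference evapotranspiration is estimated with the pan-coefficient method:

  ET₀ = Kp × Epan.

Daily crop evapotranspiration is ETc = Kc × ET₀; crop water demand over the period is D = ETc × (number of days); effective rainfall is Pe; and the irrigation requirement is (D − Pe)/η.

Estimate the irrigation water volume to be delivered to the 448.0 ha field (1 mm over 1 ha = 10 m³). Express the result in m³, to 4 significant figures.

176600 m³

ET₀ = 0.56 × 5.0 = 2.8000 mm/d
ETc = Kc × ET₀ = 1.16 × 2.8000 = 3.2480 mm/d
Crop demand D = ETc × 14 d = 3.2480 × 14 = 45.472 mm
D − Pe = 45.472 − 9.2 = 36.272 mm
Gross irrigation = 36.272 / 0.92 = 39.426 mm
Volume = 39.426 mm × 448.0 ha × 10 = 176628.5 m³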